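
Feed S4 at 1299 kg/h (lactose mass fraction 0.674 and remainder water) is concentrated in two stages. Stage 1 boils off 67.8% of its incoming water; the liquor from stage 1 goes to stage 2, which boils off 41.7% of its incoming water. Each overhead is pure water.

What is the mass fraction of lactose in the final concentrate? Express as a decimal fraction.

water in feed = 1299×0.326 = 423.47 kg/h.
After stage 1: water left = (1−0.678)×423.47 = 136.36; stream total = 1011.9 kg/h.
After stage 2: water left = (1−0.417)×136.36 = 79.497; final concentrate = 955.02 kg/h.
lactose fraction = 875.53/955.02 = 0.917.

0.917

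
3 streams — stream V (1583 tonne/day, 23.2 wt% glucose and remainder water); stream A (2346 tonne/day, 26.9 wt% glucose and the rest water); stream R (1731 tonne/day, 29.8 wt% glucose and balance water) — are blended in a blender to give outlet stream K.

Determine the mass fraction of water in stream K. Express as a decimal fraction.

0.732

Total flow out = 1583 + 2346 + 1731 = 5660 tonne/day.
water in = 1583×0.768 + 2346×0.731 + 1731×0.702 = 4145.8 tonne/day.
water mass fraction in K = 4145.8/5660 = 0.732.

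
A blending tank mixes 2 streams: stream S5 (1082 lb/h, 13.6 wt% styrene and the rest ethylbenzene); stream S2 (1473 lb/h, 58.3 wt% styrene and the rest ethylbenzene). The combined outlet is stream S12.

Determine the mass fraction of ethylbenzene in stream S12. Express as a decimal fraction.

Total flow out = 1082 + 1473 = 2555 lb/h.
ethylbenzene in = 1082×0.864 + 1473×0.417 = 1549.1 lb/h.
ethylbenzene mass fraction in S12 = 1549.1/2555 = 0.606.

0.606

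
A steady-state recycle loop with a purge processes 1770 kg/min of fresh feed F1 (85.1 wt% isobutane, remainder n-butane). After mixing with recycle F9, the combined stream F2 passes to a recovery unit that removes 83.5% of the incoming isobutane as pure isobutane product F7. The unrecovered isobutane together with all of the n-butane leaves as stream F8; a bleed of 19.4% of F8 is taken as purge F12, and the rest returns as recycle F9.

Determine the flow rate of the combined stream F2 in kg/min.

n-butane enters only via F1 and leaves only via the purge: 1770×0.149 = 0.194×(n-butane in F8), and the recovery unit passes all n-butane, so n-butane in F2 = n-butane in F8 = 1359.4 kg/min.
isobutane in F2: m_A = 1770×0.851 + (1−0.194)·(1−0.835)·m_A, so m_A = 1506.3/0.8670 = 1737.3 kg/min.
F2 = 1737.3 + 1359.4 = 3096.7 kg/min.

3097 kg/min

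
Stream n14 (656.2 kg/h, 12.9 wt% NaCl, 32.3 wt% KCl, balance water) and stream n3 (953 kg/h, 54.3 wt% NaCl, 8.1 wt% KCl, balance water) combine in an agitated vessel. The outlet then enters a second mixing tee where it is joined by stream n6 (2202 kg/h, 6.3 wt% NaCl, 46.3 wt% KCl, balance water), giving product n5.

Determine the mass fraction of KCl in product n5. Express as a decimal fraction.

0.3434

Overall, product flow = 3811.2 kg/h.
KCl in = 656.2×0.323 + 953×0.081 + 2202×0.463 = 1308.7 kg/h.
KCl fraction in n5 = 0.3434.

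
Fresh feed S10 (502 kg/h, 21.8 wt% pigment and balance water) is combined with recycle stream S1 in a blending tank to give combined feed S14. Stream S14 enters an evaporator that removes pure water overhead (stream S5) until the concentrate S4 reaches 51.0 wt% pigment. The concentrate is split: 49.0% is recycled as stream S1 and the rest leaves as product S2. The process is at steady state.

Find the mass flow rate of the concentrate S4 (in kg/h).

Overall pigment balance (none leaves overhead): pigment in fresh feed = pigment in product, i.e. 502×0.218 = (1−0.490)·S4·0.510.
S4 = 109.44/(0.510×0.510) = 420.75 kg/h.

420.7 kg/h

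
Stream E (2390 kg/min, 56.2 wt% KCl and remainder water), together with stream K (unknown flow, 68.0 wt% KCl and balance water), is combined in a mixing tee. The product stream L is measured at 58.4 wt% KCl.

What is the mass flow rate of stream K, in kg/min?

547.7 kg/min

Let K be the unknown flow. Total out = 2390 + K.
KCl balance: 1343.2 + 0.680·K = 0.584·(2390 + K)
(0.680 − 0.584)·K = 0.584×2390 − 1343.2 = 52.58
K = 52.58 / 0.096 = 547.71 kg/min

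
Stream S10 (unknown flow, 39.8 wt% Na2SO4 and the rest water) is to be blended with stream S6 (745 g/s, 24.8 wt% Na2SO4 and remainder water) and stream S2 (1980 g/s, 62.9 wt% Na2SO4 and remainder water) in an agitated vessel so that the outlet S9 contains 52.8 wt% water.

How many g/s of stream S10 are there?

Let S10 be the unknown flow. Total out = 2725 + S10.
water balance: 1294.8 + 0.602·S10 = 0.528·(2725 + S10)
(0.602 − 0.528)·S10 = 0.528×2725 − 1294.8 = 143.98
S10 = 143.98 / 0.074 = 1945.7 g/s

1946 g/s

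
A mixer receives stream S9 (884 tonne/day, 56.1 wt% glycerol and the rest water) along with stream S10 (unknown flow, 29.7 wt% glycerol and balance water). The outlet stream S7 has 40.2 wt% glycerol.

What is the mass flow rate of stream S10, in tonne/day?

1339 tonne/day

Let S10 be the unknown flow. Total out = 884 + S10.
glycerol balance: 495.92 + 0.297·S10 = 0.402·(884 + S10)
(0.297 − 0.402)·S10 = 0.402×884 − 495.92 = -140.56
S10 = -140.56 / -0.105 = 1338.6 tonne/day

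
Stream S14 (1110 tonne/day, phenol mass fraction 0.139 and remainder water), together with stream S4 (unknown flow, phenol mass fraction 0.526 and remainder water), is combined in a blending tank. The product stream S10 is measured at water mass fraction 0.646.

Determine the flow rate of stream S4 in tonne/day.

Let S4 be the unknown flow. Total out = 1110 + S4.
water balance: 955.71 + 0.474·S4 = 0.646·(1110 + S4)
(0.474 − 0.646)·S4 = 0.646×1110 − 955.71 = -238.65
S4 = -238.65 / -0.172 = 1387.5 tonne/day

1387 tonne/day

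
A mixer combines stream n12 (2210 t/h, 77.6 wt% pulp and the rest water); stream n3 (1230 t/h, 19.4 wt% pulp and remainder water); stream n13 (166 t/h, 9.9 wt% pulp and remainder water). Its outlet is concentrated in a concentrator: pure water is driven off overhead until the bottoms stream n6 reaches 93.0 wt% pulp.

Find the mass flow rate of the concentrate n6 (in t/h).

pulp entering = 2210×0.776 + 1230×0.194 + 166×0.099 = 1970 t/h.
All pulp reports to n6, so n6 = 1970/0.930 = 2118.3 t/h.

2118 t/h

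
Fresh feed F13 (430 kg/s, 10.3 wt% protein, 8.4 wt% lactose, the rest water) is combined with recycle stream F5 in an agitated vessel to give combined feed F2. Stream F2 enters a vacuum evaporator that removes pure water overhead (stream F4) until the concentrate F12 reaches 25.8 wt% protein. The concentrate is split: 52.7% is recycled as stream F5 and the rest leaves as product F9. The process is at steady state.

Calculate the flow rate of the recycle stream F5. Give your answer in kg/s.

Overall protein balance (none leaves overhead): protein in fresh feed = protein in product, i.e. 430×0.103 = (1−0.527)·F12·0.258.
F12 = 44.29/(0.258×0.473) = 362.93 kg/s.
Recycle F5 = 0.527×362.93 = 191.26 kg/s.

191.3 kg/s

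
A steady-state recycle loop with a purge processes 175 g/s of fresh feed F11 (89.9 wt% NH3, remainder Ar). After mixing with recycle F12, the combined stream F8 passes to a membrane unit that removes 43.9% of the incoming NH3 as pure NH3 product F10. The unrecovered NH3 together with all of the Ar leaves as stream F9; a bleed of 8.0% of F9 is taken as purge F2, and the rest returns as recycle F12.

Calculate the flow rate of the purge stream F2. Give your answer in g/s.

32.27 g/s

Ar enters only via F11 and leaves only via the purge: 175×0.101 = 0.080×(Ar in F9), and the membrane unit passes all Ar, so Ar in F8 = Ar in F9 = 220.94 g/s.
NH3 in F8: m_A = 175×0.899 + (1−0.080)·(1−0.439)·m_A, so m_A = 157.33/0.4839 = 325.13 g/s.
F9 = (1−0.439)×325.13 + 220.94 = 403.34 g/s.
Purge F2 = 0.080×403.34 = 32.267 g/s.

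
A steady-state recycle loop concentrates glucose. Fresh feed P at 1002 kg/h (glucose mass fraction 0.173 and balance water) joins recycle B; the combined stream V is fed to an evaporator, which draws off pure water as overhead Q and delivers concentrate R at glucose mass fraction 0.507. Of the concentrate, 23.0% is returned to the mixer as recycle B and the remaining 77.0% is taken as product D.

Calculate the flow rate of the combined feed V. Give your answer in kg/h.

Overall glucose balance (none leaves overhead): glucose in fresh feed = glucose in product, i.e. 1002×0.173 = (1−0.230)·R·0.507.
R = 173.35/(0.507×0.770) = 444.03 kg/h.
Recycle B = 0.230×444.03 = 102.13 kg/h.
Combined feed V = 1002 + 102.13 = 1104.1 kg/h.

1104 kg/h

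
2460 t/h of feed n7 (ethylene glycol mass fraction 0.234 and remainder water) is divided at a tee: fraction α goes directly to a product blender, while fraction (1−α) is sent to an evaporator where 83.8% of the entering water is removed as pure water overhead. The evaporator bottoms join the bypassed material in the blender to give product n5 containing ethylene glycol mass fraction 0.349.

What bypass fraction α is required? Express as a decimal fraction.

All 2460×0.234 = 575.64 t/h of ethylene glycol reaches n5, so n5 = 575.64/0.349 = 1649.4 t/h and vapour = 810.6 t/h.
The evaporator receives (1−α)·2460 of feed at 0.766 water and removes 0.838 of that water:
0.838×0.766×(1−α)×2460 = 810.6
(1−α) = 810.6/1579.1 = 0.5133;  α = 0.4867.

0.487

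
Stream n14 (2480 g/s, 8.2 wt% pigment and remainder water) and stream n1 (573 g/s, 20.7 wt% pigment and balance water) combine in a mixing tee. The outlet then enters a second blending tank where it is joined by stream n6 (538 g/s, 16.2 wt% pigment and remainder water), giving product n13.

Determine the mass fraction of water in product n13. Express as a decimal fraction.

Overall, product flow = 3591 g/s.
water in = 2480×0.918 + 573×0.793 + 538×0.838 = 3181.9 g/s.
water fraction in n13 = 0.886.

0.886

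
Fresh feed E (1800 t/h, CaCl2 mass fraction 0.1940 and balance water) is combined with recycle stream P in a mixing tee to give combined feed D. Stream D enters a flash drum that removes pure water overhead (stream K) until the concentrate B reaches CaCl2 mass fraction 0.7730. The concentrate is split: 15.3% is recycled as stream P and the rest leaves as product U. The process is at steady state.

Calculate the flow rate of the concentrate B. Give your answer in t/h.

Overall CaCl2 balance (none leaves overhead): CaCl2 in fresh feed = CaCl2 in product, i.e. 1800×0.194 = (1−0.153)·B·0.773.
B = 349.2/(0.773×0.847) = 533.35 t/h.

533.3 t/h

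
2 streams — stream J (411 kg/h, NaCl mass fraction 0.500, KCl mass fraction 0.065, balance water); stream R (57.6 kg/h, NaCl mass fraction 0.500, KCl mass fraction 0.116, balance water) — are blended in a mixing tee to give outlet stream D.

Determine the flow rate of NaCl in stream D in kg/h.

234.3 kg/h

NaCl out = NaCl in = 411×0.500 + 57.6×0.500 = 234.3 kg/h.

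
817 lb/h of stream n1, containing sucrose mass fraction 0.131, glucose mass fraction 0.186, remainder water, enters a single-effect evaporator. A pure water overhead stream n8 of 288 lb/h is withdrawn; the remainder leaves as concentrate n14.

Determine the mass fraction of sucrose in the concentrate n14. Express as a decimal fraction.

0.202

sucrose is not removed: 817×0.131 = 107.03 lb/h of sucrose enters n14.
Concentrate = 817 − 288 = 529 lb/h.
Mass fraction = 107.03/529 = 0.202.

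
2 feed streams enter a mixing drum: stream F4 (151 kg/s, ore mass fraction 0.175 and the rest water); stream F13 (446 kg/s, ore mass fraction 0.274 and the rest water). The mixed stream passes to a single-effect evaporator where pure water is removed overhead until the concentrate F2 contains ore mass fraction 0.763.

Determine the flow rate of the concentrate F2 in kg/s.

ore entering = 151×0.175 + 446×0.274 = 148.63 kg/s.
All ore reports to F2, so F2 = 148.63/0.763 = 194.8 kg/s.

194.8 kg/s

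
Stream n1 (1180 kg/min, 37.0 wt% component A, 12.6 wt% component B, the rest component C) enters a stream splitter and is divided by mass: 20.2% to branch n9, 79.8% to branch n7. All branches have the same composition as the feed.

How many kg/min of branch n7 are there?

941.6 kg/min

Branch n7 flow = 0.798×1180 = 941.64 kg/min.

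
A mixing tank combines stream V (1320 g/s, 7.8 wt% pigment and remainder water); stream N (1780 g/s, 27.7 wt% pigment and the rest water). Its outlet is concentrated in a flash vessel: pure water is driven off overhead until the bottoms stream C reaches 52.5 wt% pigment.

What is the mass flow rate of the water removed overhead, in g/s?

1965 g/s

pigment entering = 1320×0.078 + 1780×0.277 = 596.02 g/s.
All pigment reports to C, so C = 596.02/0.525 = 1135.3 g/s.
Total feed = 3100 g/s; overhead = 3100 − 1135.3 = 1964.7 g/s.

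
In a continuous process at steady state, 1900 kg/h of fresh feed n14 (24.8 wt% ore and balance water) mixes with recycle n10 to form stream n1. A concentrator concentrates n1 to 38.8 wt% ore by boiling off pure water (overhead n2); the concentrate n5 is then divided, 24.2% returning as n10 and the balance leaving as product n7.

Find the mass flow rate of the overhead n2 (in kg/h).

685.6 kg/h

Overall ore balance (none leaves overhead): ore in fresh feed = ore in product, i.e. 1900×0.248 = (1−0.242)·n5·0.388.
n5 = 471.2/(0.388×0.758) = 1602.2 kg/h.
Recycle n10 = 0.242×1602.2 = 387.72 kg/h.
Combined feed n1 = 1900 + 387.72 = 2287.7 kg/h.
Overhead n2 = n1 − n5 = 2287.7 − 1602.2 = 685.57 kg/h.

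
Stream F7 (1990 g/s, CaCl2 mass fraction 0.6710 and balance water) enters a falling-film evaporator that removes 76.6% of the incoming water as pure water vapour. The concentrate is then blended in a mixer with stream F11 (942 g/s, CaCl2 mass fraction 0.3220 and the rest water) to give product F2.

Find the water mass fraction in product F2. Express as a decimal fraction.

0.3258

Vapour removed = 0.766×0.329×1990 = 501.51 g/s; concentrate = 1488.5 g/s.
water reaching the mixer = 153.2 (from concentrate) + 942×0.678 = 791.88 g/s.
Product flow = 1488.5 + 942 = 2430.5 g/s; water fraction = 0.3258.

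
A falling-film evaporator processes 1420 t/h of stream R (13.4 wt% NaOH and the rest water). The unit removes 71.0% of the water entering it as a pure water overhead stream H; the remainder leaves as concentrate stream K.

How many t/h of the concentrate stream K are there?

546.9 t/h

water entering = 1420×0.866 = 1229.7 t/h; overhead removed = 0.710×1229.7 = 873.1 t/h.
Concentrate = 1420 − 873.1 = 546.9 t/h.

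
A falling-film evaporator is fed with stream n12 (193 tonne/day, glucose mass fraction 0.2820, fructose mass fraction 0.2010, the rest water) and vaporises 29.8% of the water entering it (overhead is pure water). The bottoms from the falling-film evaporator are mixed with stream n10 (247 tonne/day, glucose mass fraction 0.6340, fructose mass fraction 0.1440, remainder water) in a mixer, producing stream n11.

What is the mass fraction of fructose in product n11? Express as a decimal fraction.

0.1813

Vapour removed = 0.298×0.517×193 = 29.735 tonne/day; concentrate = 163.27 tonne/day.
fructose reaching the mixer = 38.793 (from concentrate) + 247×0.144 = 74.361 tonne/day.
Product flow = 163.27 + 247 = 410.27 tonne/day; fructose fraction = 0.1813.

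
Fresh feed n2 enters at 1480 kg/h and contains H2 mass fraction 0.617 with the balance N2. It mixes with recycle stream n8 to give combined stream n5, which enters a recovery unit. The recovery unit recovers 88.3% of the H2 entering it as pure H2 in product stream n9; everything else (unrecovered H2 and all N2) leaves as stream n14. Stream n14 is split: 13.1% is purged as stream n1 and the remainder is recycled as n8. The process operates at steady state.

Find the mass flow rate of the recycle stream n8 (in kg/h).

3864 kg/h

N2 enters only via n2 and leaves only via the purge: 1480×0.383 = 0.131×(N2 in n14), and the recovery unit passes all N2, so N2 in n5 = N2 in n14 = 4327 kg/h.
H2 in n5: m_A = 1480×0.617 + (1−0.131)·(1−0.883)·m_A, so m_A = 913.16/0.8983 = 1016.5 kg/h.
n14 = (1−0.883)×1016.5 + 4327 = 4446 kg/h.
Recycle n8 = (1−0.131)×4446 = 3863.5 kg/h.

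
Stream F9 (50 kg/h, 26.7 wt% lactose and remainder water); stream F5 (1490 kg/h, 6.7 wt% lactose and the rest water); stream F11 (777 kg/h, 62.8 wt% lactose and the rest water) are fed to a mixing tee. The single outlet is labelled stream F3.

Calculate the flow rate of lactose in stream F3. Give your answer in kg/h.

lactose out = lactose in = 50×0.267 + 1490×0.067 + 777×0.628 = 601.14 kg/h.

601.1 kg/h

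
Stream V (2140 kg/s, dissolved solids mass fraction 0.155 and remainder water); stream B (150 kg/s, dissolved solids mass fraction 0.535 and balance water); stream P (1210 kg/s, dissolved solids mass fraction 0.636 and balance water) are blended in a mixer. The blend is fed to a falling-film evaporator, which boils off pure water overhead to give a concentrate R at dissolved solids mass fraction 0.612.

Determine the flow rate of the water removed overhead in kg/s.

1569 kg/s

dissolved solids entering = 2140×0.155 + 150×0.535 + 1210×0.636 = 1181.5 kg/s.
All dissolved solids reports to R, so R = 1181.5/0.612 = 1930.6 kg/s.
Total feed = 3500 kg/s; overhead = 3500 − 1930.6 = 1569.4 kg/s.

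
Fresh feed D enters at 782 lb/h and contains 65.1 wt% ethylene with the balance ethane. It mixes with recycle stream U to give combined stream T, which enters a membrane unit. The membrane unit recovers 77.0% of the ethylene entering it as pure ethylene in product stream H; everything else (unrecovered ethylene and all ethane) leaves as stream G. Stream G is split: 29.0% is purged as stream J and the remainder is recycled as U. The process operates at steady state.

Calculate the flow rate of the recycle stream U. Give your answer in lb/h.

767.5 lb/h

ethane enters only via D and leaves only via the purge: 782×0.349 = 0.290×(ethane in G), and the membrane unit passes all ethane, so ethane in T = ethane in G = 941.1 lb/h.
ethylene in T: m_A = 782×0.651 + (1−0.290)·(1−0.770)·m_A, so m_A = 509.08/0.8367 = 608.44 lb/h.
G = (1−0.770)×608.44 + 941.1 = 1081 lb/h.
Recycle U = (1−0.290)×1081 = 767.54 lb/h.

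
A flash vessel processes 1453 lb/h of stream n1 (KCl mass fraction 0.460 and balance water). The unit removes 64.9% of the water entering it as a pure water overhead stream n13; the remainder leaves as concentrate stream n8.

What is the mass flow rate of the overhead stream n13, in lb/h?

water entering = 1453×0.540 = 784.62 lb/h; overhead removed = 0.649×784.62 = 509.22 lb/h.

509.2 lb/h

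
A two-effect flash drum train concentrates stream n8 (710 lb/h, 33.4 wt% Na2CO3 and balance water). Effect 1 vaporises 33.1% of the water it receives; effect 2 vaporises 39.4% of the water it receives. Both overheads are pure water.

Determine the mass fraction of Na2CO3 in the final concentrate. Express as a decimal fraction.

0.5530

water in feed = 710×0.666 = 472.86 lb/h.
After stage 1: water left = (1−0.331)×472.86 = 316.34; stream total = 553.48 lb/h.
After stage 2: water left = (1−0.394)×316.34 = 191.7; final concentrate = 428.84 lb/h.
Na2CO3 fraction = 237.14/428.84 = 0.5530.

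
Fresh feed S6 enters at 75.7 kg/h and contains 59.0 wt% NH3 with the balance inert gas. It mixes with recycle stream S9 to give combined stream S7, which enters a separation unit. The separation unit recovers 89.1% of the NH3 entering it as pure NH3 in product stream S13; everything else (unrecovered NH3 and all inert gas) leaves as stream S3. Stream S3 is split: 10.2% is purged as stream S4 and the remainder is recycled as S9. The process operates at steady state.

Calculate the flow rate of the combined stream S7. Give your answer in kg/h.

inert gas enters only via S6 and leaves only via the purge: 75.7×0.410 = 0.102×(inert gas in S3), and the separation unit passes all inert gas, so inert gas in S7 = inert gas in S3 = 304.28 kg/h.
NH3 in S7: m_A = 75.7×0.590 + (1−0.102)·(1−0.891)·m_A, so m_A = 44.663/0.9021 = 49.509 kg/h.
S7 = 49.509 + 304.28 = 353.79 kg/h.

353.8 kg/h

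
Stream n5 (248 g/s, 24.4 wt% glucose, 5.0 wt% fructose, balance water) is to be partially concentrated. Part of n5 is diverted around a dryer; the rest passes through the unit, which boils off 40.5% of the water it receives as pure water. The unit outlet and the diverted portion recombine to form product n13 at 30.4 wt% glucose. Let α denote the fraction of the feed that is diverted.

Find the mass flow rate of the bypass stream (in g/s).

76.81 g/s

All 248×0.244 = 60.512 g/s of glucose reaches n13, so n13 = 60.512/0.304 = 199.05 g/s and vapour = 48.947 g/s.
The evaporator receives (1−α)·248 of feed at 0.706 water and removes 0.405 of that water:
0.405×0.706×(1−α)×248 = 48.947
(1−α) = 48.947/70.911 = 0.6903;  α = 0.3097.
Bypass flow = 0.3097×248 = 76.813 g/s.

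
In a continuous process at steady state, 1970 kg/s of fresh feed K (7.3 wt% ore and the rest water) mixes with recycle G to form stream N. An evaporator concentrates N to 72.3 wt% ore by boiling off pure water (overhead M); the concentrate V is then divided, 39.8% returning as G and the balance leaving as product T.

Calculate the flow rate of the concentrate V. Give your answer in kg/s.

Overall ore balance (none leaves overhead): ore in fresh feed = ore in product, i.e. 1970×0.073 = (1−0.398)·V·0.723.
V = 143.81/(0.723×0.602) = 330.41 kg/s.

330.4 kg/s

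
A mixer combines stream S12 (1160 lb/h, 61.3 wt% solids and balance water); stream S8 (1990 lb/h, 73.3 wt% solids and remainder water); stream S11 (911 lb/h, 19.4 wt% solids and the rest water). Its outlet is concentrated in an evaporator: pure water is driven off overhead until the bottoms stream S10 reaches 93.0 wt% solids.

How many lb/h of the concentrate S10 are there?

solids entering = 1160×0.613 + 1990×0.733 + 911×0.194 = 2346.5 lb/h.
All solids reports to S10, so S10 = 2346.5/0.930 = 2523.1 lb/h.

2523 lb/h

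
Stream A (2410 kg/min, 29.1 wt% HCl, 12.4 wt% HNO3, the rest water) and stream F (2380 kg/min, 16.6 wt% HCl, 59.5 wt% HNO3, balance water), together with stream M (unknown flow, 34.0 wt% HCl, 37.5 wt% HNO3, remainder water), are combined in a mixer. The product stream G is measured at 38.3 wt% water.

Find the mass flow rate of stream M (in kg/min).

1470 kg/min

Let M be the unknown flow. Total out = 4790 + M.
water balance: 1978.7 + 0.285·M = 0.383·(4790 + M)
(0.285 − 0.383)·M = 0.383×4790 − 1978.7 = -144.1
M = -144.1 / -0.098 = 1470.4 kg/min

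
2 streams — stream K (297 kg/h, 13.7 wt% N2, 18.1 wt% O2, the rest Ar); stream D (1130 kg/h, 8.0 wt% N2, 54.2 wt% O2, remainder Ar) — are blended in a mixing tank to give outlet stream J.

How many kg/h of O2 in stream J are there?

O2 out = O2 in = 297×0.181 + 1130×0.542 = 666.22 kg/h.

666.2 kg/h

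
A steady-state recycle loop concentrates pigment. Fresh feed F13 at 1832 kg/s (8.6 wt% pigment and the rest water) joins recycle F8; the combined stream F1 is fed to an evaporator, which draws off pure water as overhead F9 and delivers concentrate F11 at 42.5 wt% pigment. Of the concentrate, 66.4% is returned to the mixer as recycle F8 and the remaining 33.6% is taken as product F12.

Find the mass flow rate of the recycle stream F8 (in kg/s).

732.6 kg/s

Overall pigment balance (none leaves overhead): pigment in fresh feed = pigment in product, i.e. 1832×0.086 = (1−0.664)·F11·0.425.
F11 = 157.55/(0.425×0.336) = 1103.3 kg/s.
Recycle F8 = 0.664×1103.3 = 732.59 kg/s.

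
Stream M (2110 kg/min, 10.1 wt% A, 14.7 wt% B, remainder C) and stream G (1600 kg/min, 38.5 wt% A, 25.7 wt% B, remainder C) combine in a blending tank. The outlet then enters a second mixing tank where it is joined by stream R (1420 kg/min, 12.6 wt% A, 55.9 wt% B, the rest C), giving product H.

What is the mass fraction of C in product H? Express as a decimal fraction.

Overall, product flow = 5130 kg/min.
C in = 2110×0.752 + 1600×0.358 + 1420×0.315 = 2606.8 kg/min.
C fraction in H = 0.508.

0.508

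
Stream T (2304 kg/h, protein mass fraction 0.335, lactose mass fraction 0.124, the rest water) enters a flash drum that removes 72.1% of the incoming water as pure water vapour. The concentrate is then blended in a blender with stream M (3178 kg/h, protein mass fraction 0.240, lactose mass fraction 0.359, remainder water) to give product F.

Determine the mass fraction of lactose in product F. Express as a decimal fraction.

Vapour removed = 0.721×0.541×2304 = 898.7 kg/h; concentrate = 1405.3 kg/h.
lactose reaching the mixer = 285.7 (from concentrate) + 3178×0.359 = 1426.6 kg/h.
Product flow = 1405.3 + 3178 = 4583.3 kg/h; lactose fraction = 0.311.

0.311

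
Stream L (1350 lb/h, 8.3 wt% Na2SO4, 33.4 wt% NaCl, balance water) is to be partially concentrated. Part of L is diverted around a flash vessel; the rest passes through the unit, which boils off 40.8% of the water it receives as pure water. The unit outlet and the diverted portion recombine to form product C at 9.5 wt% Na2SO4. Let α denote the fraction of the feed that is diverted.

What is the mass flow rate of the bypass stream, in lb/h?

633.1 lb/h

All 1350×0.083 = 112.05 lb/h of Na2SO4 reaches C, so C = 112.05/0.095 = 1179.5 lb/h and vapour = 170.53 lb/h.
The evaporator receives (1−α)·1350 of feed at 0.583 water and removes 0.408 of that water:
0.408×0.583×(1−α)×1350 = 170.53
(1−α) = 170.53/321.12 = 0.5310;  α = 0.4690.
Bypass flow = 0.4690×1350 = 633.09 lb/h.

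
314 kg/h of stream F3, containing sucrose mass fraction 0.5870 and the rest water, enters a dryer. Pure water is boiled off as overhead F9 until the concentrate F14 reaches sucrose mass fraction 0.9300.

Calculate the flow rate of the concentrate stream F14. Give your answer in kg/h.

198.2 kg/h

sucrose is conserved: 314×0.587 = 184.32 kg/h all reports to the concentrate.
Concentrate = 184.32/(target fraction) = 198.19 kg/h.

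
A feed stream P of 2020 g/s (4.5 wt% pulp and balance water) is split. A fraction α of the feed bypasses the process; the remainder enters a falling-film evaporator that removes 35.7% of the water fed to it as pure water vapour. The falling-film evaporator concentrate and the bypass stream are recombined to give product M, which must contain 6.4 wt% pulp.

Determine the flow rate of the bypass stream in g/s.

All 2020×0.045 = 90.9 g/s of pulp reaches M, so M = 90.9/0.064 = 1420.3 g/s and vapour = 599.69 g/s.
The evaporator receives (1−α)·2020 of feed at 0.955 water and removes 0.357 of that water:
0.357×0.955×(1−α)×2020 = 599.69
(1−α) = 599.69/688.69 = 0.8708;  α = 0.1292.
Bypass flow = 0.1292×2020 = 261.05 g/s.

261.1 g/s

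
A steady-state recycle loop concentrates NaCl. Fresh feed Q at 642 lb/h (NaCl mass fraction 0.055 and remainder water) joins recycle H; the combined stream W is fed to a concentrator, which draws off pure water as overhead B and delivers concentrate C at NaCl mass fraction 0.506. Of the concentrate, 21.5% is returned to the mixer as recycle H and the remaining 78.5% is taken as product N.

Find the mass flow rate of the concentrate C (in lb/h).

88.9 lb/h

Overall NaCl balance (none leaves overhead): NaCl in fresh feed = NaCl in product, i.e. 642×0.055 = (1−0.215)·C·0.506.
C = 35.31/(0.506×0.785) = 88.895 lb/h.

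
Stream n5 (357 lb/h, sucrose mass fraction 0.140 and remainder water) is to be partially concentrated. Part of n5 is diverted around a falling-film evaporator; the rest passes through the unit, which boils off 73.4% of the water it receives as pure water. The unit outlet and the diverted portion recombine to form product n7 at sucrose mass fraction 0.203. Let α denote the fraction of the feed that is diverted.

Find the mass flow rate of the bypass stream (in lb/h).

181.5 lb/h

All 357×0.140 = 49.98 lb/h of sucrose reaches n7, so n7 = 49.98/0.203 = 246.21 lb/h and vapour = 110.79 lb/h.
The evaporator receives (1−α)·357 of feed at 0.860 water and removes 0.734 of that water:
0.734×0.860×(1−α)×357 = 110.79
(1−α) = 110.79/225.35 = 0.4916;  α = 0.5084.
Bypass flow = 0.5084×357 = 181.48 lb/h.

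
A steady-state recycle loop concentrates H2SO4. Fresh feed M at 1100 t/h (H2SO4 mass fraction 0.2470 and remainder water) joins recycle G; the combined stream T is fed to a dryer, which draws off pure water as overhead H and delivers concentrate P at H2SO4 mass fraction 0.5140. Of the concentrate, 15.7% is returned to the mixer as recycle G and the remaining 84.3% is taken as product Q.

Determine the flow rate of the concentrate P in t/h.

Overall H2SO4 balance (none leaves overhead): H2SO4 in fresh feed = H2SO4 in product, i.e. 1100×0.247 = (1−0.157)·P·0.514.
P = 271.7/(0.514×0.843) = 627.05 t/h.

627 t/h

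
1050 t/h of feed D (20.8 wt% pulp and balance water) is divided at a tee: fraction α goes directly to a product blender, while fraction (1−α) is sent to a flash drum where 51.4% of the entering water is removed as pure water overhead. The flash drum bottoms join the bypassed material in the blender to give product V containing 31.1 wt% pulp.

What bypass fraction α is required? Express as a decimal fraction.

0.186

All 1050×0.208 = 218.4 t/h of pulp reaches V, so V = 218.4/0.311 = 702.25 t/h and vapour = 347.75 t/h.
The evaporator receives (1−α)·1050 of feed at 0.792 water and removes 0.514 of that water:
0.514×0.792×(1−α)×1050 = 347.75
(1−α) = 347.75/427.44 = 0.8136;  α = 0.1864.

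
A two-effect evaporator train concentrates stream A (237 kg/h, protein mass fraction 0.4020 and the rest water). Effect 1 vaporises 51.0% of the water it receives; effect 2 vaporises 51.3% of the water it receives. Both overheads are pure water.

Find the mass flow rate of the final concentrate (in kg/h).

129.1 kg/h

water in feed = 237×0.598 = 141.73 kg/h.
After stage 1: water left = (1−0.510)×141.73 = 69.446; stream total = 164.72 kg/h.
After stage 2: water left = (1−0.513)×69.446 = 33.82; final concentrate = 129.09 kg/h.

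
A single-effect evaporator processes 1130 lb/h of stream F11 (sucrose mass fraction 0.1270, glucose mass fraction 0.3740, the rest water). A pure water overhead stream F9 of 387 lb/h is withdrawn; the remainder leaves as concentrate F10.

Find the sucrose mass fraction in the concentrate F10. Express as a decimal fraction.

0.1931

sucrose is not removed: 1130×0.127 = 143.51 lb/h of sucrose enters F10.
Concentrate = 1130 − 387 = 743 lb/h.
Mass fraction = 143.51/743 = 0.1931.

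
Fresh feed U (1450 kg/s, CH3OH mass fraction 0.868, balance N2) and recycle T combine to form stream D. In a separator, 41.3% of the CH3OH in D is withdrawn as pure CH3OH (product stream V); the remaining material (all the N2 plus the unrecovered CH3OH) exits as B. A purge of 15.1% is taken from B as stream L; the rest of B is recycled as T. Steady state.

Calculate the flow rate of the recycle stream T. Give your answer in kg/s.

2327 kg/s

N2 enters only via U and leaves only via the purge: 1450×0.132 = 0.151×(N2 in B), and the separator passes all N2, so N2 in D = N2 in B = 1267.5 kg/s.
CH3OH in D: m_A = 1450×0.868 + (1−0.151)·(1−0.413)·m_A, so m_A = 1258.6/0.5016 = 2509 kg/s.
B = (1−0.413)×2509 + 1267.5 = 2740.3 kg/s.
Recycle T = (1−0.151)×2740.3 = 2326.5 kg/s.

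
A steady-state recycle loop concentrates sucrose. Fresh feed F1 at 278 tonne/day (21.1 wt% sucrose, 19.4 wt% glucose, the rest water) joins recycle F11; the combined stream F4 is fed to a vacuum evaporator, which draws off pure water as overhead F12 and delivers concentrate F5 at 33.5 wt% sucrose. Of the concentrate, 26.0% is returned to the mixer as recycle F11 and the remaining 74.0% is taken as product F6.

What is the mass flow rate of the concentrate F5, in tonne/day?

Overall sucrose balance (none leaves overhead): sucrose in fresh feed = sucrose in product, i.e. 278×0.211 = (1−0.260)·F5·0.335.
F5 = 58.658/(0.335×0.740) = 236.62 tonne/day.

236.6 tonne/day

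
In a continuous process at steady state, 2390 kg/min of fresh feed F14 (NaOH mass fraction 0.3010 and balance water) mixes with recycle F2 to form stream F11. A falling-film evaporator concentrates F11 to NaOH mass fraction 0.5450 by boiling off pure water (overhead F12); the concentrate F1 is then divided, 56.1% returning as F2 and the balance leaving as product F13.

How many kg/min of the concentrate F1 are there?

Overall NaOH balance (none leaves overhead): NaOH in fresh feed = NaOH in product, i.e. 2390×0.301 = (1−0.561)·F1·0.545.
F1 = 719.39/(0.545×0.439) = 3006.8 kg/min.

3007 kg/min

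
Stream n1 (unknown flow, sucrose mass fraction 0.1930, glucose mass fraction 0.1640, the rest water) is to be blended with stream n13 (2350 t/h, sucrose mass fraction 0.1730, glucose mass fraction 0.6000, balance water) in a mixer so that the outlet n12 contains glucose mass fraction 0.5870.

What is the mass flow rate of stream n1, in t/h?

72.22 t/h

Let n1 be the unknown flow. Total out = 2350 + n1.
glucose balance: 1410 + 0.164·n1 = 0.587·(2350 + n1)
(0.164 − 0.587)·n1 = 0.587×2350 − 1410 = -30.55
n1 = -30.55 / -0.423 = 72.222 t/h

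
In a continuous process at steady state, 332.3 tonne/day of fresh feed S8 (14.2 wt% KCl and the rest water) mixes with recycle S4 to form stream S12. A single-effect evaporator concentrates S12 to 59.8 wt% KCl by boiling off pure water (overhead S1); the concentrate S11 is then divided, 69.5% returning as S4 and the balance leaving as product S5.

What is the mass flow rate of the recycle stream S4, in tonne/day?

Overall KCl balance (none leaves overhead): KCl in fresh feed = KCl in product, i.e. 332.3×0.142 = (1−0.695)·S11·0.598.
S11 = 47.187/(0.598×0.305) = 258.71 tonne/day.
Recycle S4 = 0.695×258.71 = 179.81 tonne/day.

179.8 tonne/day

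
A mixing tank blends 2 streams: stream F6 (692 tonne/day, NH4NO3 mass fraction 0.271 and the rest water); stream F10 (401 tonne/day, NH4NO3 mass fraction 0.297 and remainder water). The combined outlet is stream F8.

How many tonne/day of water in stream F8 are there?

water out = water in = 692×0.729 + 401×0.703 = 786.37 tonne/day.

786.4 tonne/day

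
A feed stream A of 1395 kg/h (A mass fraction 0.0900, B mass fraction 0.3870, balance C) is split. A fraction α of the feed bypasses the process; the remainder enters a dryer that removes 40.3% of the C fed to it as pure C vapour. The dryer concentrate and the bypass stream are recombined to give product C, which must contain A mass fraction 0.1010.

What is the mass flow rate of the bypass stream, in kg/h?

674.2 kg/h

All 1395×0.090 = 125.55 kg/h of A reaches C, so C = 125.55/0.101 = 1243.1 kg/h and vapour = 151.93 kg/h.
The evaporator receives (1−α)·1395 of feed at 0.523 C and removes 0.403 of that C:
0.403×0.523×(1−α)×1395 = 151.93
(1−α) = 151.93/294.02 = 0.5167;  α = 0.4833.
Bypass flow = 0.4833×1395 = 674.16 kg/h.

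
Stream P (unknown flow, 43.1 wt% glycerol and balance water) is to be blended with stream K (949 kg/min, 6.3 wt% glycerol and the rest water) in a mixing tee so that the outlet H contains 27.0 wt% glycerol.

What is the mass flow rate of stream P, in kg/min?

Let P be the unknown flow. Total out = 949 + P.
glycerol balance: 59.787 + 0.431·P = 0.270·(949 + P)
(0.431 − 0.270)·P = 0.270×949 − 59.787 = 196.44
P = 196.44 / 0.161 = 1220.1 kg/min

1220 kg/min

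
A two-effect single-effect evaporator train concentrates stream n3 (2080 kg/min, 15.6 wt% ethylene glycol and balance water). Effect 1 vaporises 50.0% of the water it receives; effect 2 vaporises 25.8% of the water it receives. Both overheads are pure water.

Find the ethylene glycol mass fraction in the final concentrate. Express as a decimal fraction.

water in feed = 2080×0.844 = 1755.5 kg/min.
After stage 1: water left = (1−0.500)×1755.5 = 877.76; stream total = 1202.2 kg/min.
After stage 2: water left = (1−0.258)×877.76 = 651.3; final concentrate = 975.78 kg/min.
ethylene glycol fraction = 324.48/975.78 = 0.333.

0.333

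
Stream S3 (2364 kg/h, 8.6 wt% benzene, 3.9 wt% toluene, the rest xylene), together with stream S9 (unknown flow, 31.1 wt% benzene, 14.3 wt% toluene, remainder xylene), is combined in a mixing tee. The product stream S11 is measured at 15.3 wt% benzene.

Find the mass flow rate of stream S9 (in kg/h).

1002 kg/h

Let S9 be the unknown flow. Total out = 2364 + S9.
benzene balance: 203.3 + 0.311·S9 = 0.153·(2364 + S9)
(0.311 − 0.153)·S9 = 0.153×2364 − 203.3 = 158.39
S9 = 158.39 / 0.158 = 1002.5 kg/h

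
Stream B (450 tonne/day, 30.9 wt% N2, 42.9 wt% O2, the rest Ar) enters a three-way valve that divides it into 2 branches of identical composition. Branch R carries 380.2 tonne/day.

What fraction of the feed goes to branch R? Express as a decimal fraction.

Fraction to R = 380.2/450 = 0.8449.

0.845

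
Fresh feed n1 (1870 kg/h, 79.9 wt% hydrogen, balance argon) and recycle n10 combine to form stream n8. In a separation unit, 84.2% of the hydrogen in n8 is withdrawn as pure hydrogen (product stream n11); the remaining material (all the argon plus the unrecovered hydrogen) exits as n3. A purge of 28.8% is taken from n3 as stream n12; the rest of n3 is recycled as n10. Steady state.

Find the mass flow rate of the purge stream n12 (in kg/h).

452.5 kg/h

argon enters only via n1 and leaves only via the purge: 1870×0.201 = 0.288×(argon in n3), and the separation unit passes all argon, so argon in n8 = argon in n3 = 1305.1 kg/h.
hydrogen in n8: m_A = 1870×0.799 + (1−0.288)·(1−0.842)·m_A, so m_A = 1494.1/0.8875 = 1683.5 kg/h.
n3 = (1−0.842)×1683.5 + 1305.1 = 1571.1 kg/h.
Purge n12 = 0.288×1571.1 = 452.48 kg/h.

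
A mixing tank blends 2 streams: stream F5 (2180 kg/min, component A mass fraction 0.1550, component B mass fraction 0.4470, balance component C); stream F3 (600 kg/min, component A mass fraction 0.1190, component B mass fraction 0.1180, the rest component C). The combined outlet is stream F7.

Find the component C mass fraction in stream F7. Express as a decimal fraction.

Total flow out = 2180 + 600 = 2780 kg/min.
component C in = 2180×0.398 + 600×0.763 = 1325.4 kg/min.
component C mass fraction in F7 = 1325.4/2780 = 0.4768.

0.4768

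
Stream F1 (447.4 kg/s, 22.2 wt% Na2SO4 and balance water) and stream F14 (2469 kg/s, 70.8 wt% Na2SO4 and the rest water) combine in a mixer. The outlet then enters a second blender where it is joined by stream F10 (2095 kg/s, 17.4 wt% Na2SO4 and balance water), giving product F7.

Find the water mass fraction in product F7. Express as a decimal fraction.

Overall, product flow = 5011.4 kg/s.
water in = 447.4×0.778 + 2469×0.292 + 2095×0.826 = 2799.5 kg/s.
water fraction in F7 = 0.5586.

0.5586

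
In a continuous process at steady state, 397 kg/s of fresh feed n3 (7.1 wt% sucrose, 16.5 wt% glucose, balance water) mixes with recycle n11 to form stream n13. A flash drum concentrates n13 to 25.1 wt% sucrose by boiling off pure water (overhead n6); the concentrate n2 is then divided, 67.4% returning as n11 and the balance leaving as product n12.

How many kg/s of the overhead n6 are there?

Overall sucrose balance (none leaves overhead): sucrose in fresh feed = sucrose in product, i.e. 397×0.071 = (1−0.674)·n2·0.251.
n2 = 28.187/(0.251×0.326) = 344.47 kg/s.
Recycle n11 = 0.674×344.47 = 232.18 kg/s.
Combined feed n13 = 397 + 232.18 = 629.18 kg/s.
Overhead n6 = n13 − n2 = 629.18 − 344.47 = 284.7 kg/s.

284.7 kg/s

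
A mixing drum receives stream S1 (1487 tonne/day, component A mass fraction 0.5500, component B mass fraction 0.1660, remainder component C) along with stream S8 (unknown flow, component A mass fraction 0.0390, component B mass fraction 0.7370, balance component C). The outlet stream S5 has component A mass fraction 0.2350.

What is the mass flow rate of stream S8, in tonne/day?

Let S8 be the unknown flow. Total out = 1487 + S8.
component A balance: 817.85 + 0.039·S8 = 0.235·(1487 + S8)
(0.039 − 0.235)·S8 = 0.235×1487 − 817.85 = -468.41
S8 = -468.41 / -0.196 = 2389.8 tonne/day

2390 tonne/day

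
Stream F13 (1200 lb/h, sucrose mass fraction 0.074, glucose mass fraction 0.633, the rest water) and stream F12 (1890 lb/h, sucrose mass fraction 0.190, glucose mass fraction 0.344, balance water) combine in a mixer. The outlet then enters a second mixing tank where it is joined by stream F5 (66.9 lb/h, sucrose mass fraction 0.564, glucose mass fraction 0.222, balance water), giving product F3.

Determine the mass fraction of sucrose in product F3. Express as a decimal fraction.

0.154

Overall, product flow = 3156.9 lb/h.
sucrose in = 1200×0.074 + 1890×0.190 + 66.9×0.564 = 485.63 lb/h.
sucrose fraction in F3 = 0.154.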